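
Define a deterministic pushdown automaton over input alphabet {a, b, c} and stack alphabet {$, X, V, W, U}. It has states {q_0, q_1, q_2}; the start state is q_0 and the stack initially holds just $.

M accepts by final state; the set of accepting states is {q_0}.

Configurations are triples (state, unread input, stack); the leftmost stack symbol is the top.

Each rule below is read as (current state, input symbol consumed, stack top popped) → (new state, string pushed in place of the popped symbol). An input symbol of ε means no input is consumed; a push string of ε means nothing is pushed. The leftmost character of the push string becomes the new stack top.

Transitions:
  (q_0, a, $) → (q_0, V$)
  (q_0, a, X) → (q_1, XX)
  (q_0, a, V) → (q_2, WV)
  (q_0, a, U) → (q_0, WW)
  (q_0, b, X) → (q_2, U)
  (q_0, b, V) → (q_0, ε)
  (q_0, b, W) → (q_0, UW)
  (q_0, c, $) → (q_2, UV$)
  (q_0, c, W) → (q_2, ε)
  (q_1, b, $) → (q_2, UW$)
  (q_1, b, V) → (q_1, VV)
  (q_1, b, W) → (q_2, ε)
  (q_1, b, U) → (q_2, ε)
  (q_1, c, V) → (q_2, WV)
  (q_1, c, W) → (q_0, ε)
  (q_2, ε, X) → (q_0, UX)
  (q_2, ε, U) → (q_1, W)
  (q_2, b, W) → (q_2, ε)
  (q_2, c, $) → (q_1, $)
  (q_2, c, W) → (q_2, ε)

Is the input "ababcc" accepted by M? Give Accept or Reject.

Accept

(q_0, ababcc, $) ⊢ (q_0, babcc, V$) ⊢ (q_0, abcc, $) ⊢ (q_0, bcc, V$) ⊢ (q_0, cc, $) ⊢ (q_2, c, UV$) ⊢ (q_1, c, WV$) ⊢ (q_0, ε, V$)
All input consumed; state q_0 ∈ F.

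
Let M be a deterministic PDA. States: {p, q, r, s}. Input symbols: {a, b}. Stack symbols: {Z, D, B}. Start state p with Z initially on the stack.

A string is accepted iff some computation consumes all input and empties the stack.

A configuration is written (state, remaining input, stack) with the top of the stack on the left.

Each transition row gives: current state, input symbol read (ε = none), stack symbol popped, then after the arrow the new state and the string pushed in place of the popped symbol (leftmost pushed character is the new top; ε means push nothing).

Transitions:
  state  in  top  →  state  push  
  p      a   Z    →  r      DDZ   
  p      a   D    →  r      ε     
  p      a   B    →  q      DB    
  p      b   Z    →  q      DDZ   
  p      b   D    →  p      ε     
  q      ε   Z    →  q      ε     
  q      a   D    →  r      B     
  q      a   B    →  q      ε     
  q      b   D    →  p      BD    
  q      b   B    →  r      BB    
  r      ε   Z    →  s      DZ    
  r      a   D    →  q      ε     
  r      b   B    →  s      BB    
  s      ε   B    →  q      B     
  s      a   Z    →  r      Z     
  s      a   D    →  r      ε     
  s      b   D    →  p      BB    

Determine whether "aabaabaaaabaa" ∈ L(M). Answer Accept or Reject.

Accept

(p, aabaabaaaabaa, Z) ⊢ (r, abaabaaaabaa, DDZ) ⊢ (q, baabaaaabaa, DZ) ⊢ (p, aabaaaabaa, BDZ) ⊢ (q, abaaaabaa, DBDZ) ⊢ (r, baaaabaa, BBDZ) ⊢ (s, aaaabaa, BBBDZ) ⊢ (q, aaaabaa, BBBDZ) ⊢ (q, aaabaa, BBDZ) ⊢ (q, aabaa, BDZ) ⊢ (q, abaa, DZ) ⊢ (r, baa, BZ) ⊢ (s, aa, BBZ) ⊢ (q, aa, BBZ) ⊢ (q, a, BZ) ⊢ (q, ε, Z) ⊢ (q, ε, ε)
All input consumed and the stack is empty.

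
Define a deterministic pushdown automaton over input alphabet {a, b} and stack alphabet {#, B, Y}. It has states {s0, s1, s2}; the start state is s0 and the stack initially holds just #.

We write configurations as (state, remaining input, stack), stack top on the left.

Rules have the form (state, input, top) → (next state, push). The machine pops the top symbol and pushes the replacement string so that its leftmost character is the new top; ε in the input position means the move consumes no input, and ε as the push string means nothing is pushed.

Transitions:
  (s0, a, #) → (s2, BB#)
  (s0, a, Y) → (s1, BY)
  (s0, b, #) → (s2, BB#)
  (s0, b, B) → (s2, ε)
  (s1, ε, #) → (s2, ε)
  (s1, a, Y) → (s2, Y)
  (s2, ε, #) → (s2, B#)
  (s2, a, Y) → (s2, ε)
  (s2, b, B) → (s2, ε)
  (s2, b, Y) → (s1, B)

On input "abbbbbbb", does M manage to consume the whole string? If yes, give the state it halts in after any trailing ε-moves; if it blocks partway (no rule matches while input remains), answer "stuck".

(s0, abbbbbbb, #)
  read a, top #: go to s2, push BB# → (s2, bbbbbbb, BB#)
  read b, top B: go to s2, push ε → (s2, bbbbbb, B#)
  read b, top B: go to s2, push ε → (s2, bbbbb, #)
  ε-move, top #: go to s2, push B# → (s2, bbbbb, B#)
  read b, top B: go to s2, push ε → (s2, bbbb, #)
  ε-move, top #: go to s2, push B# → (s2, bbbb, B#)
  read b, top B: go to s2, push ε → (s2, bbb, #)
  ε-move, top #: go to s2, push B# → (s2, bbb, B#)
  read b, top B: go to s2, push ε → (s2, bb, #)
  ε-move, top #: go to s2, push B# → (s2, bb, B#)
  read b, top B: go to s2, push ε → (s2, b, #)
  ε-move, top #: go to s2, push B# → (s2, b, B#)
  read b, top B: go to s2, push ε → (s2, ε, #)
  ε-move, top #: go to s2, push B# → (s2, ε, B#)
All input consumed; M is in state s2.

s2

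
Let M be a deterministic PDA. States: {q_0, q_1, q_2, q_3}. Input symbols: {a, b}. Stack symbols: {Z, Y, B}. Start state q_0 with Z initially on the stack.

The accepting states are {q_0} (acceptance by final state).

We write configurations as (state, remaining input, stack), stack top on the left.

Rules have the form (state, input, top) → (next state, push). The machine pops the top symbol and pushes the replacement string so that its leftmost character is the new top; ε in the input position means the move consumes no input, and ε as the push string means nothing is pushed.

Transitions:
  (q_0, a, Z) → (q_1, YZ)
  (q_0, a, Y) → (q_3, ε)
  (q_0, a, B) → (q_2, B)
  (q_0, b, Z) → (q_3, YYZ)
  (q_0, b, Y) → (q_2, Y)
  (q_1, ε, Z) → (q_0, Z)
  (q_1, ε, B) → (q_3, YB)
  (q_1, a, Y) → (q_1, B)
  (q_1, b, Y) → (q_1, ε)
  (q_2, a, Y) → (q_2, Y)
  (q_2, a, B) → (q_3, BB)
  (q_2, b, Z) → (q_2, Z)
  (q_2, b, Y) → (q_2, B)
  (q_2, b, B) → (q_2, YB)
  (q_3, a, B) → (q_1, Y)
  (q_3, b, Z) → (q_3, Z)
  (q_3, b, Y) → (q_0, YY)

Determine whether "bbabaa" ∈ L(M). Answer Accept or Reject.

Reject

(q_0, bbabaa, Z)
  read b, top Z: go to q_3, push YYZ → (q_3, babaa, YYZ)
  read b, top Y: go to q_0, push YY → (q_0, abaa, YYYZ)
  read a, top Y: go to q_3, push ε → (q_3, baa, YYZ)
  read b, top Y: go to q_0, push YY → (q_0, aa, YYYZ)
  read a, top Y: go to q_3, push ε → (q_3, a, YYZ)
No transition applies at (q_3, a, YYZ); input not fully consumed.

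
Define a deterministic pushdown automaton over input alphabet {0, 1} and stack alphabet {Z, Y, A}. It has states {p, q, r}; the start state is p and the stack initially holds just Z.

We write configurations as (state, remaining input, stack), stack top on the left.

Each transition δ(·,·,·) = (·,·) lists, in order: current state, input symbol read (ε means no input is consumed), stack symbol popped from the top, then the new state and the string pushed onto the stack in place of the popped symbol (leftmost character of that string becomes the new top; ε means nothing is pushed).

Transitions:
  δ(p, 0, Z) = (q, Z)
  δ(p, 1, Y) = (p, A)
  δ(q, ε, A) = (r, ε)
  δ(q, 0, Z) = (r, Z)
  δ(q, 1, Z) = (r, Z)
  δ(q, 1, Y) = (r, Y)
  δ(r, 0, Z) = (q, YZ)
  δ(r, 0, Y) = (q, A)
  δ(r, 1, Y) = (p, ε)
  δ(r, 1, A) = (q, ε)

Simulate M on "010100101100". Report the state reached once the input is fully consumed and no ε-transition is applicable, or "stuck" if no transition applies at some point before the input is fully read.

(p, 010100101100, Z) ⊢ (q, 10100101100, Z) ⊢ (r, 0100101100, Z) ⊢ (q, 100101100, YZ) ⊢ (r, 00101100, YZ) ⊢ (q, 0101100, AZ) ⊢ (r, 0101100, Z) ⊢ (q, 101100, YZ) ⊢ (r, 01100, YZ) ⊢ (q, 1100, AZ) ⊢ (r, 1100, Z)
No transition for (r, 1, top Z); M blocks with input 1100 remaining.

stuck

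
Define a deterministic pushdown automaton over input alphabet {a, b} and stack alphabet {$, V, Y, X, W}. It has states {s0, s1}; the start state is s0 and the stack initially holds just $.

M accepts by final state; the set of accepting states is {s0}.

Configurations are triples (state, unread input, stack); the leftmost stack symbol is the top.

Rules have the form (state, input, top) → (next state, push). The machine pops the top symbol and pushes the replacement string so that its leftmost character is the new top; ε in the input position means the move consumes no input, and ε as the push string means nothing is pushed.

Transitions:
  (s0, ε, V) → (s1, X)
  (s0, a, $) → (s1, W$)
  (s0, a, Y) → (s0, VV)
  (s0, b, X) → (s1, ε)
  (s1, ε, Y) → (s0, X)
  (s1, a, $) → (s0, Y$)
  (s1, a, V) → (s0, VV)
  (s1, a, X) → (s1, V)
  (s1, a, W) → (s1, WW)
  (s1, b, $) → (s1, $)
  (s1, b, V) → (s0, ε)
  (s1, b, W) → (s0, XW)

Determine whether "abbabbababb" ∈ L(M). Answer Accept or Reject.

(s0, abbabbababb, $)
  read a, top $: go to s1, push W$ → (s1, bbabbababb, W$)
  read b, top W: go to s0, push XW → (s0, babbababb, XW$)
  read b, top X: go to s1, push ε → (s1, abbababb, W$)
  read a, top W: go to s1, push WW → (s1, bbababb, WW$)
  read b, top W: go to s0, push XW → (s0, bababb, XWW$)
  read b, top X: go to s1, push ε → (s1, ababb, WW$)
  read a, top W: go to s1, push WW → (s1, babb, WWW$)
  read b, top W: go to s0, push XW → (s0, abb, XWWW$)
No transition applies at (s0, abb, XWWW$); input not fully consumed.

Reject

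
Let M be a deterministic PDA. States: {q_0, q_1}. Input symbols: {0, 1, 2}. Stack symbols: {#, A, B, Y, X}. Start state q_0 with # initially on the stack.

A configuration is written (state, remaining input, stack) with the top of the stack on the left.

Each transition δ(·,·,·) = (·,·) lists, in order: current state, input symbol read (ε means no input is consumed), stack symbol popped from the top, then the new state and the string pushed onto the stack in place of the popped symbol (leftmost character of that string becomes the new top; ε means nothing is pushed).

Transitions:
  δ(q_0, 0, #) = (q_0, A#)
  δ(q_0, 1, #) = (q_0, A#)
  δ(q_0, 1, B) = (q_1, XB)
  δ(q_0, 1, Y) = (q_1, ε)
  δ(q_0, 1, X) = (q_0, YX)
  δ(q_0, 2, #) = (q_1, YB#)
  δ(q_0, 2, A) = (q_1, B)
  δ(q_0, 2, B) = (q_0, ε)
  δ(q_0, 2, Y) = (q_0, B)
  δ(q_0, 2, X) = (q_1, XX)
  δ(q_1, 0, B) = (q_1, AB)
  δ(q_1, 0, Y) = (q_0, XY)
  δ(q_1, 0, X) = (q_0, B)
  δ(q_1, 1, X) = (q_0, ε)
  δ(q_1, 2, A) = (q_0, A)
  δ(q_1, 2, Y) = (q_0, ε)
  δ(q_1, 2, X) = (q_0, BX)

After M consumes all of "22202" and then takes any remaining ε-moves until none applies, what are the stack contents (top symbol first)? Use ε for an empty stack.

(q_0, 22202, #)
  read 2, top #: go to q_1, push YB# → (q_1, 2202, YB#)
  read 2, top Y: go to q_0, push ε → (q_0, 202, B#)
  read 2, top B: go to q_0, push ε → (q_0, 02, #)
  read 0, top #: go to q_0, push A# → (q_0, 2, A#)
  read 2, top A: go to q_1, push B → (q_1, ε, B#)
All input consumed in state q_1 with stack B#.

B#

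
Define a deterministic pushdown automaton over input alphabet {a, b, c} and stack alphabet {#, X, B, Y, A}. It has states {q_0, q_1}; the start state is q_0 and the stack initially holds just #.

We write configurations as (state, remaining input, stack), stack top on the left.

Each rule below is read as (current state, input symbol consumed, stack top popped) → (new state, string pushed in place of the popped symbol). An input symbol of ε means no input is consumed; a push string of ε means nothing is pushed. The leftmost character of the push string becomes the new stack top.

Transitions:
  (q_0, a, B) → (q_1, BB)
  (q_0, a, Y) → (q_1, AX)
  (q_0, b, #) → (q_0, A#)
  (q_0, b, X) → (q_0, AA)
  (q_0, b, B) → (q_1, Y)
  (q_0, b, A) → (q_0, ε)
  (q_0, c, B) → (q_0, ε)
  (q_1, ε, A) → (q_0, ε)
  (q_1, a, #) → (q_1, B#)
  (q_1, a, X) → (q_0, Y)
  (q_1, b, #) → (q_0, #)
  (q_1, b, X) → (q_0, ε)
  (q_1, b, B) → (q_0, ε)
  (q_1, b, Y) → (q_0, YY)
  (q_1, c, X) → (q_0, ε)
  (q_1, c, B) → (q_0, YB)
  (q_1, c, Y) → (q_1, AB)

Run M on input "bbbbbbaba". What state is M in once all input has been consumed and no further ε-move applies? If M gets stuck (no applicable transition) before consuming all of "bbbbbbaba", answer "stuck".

stuck

(q_0, bbbbbbaba, #)
  read b, top #: go to q_0, push A# → (q_0, bbbbbaba, A#)
  read b, top A: go to q_0, push ε → (q_0, bbbbaba, #)
  read b, top #: go to q_0, push A# → (q_0, bbbaba, A#)
  read b, top A: go to q_0, push ε → (q_0, bbaba, #)
  read b, top #: go to q_0, push A# → (q_0, baba, A#)
  read b, top A: go to q_0, push ε → (q_0, aba, #)
No transition for (q_0, a, top #); M blocks with input aba remaining.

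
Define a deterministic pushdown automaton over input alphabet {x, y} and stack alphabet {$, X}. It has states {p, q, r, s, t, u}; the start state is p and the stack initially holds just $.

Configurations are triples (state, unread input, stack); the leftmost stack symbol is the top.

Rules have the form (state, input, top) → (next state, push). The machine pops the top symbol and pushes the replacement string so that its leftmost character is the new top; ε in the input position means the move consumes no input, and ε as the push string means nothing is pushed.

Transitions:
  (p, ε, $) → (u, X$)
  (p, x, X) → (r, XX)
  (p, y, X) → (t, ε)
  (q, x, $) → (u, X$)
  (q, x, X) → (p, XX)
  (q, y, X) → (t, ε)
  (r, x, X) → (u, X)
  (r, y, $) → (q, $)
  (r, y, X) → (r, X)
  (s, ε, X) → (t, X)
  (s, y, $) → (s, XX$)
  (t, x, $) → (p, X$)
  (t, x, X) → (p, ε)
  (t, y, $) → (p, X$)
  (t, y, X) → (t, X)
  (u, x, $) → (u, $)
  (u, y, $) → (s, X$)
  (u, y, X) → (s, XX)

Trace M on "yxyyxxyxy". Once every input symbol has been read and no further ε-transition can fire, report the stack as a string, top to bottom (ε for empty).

X$

(p, yxyyxxyxy, $) ⊢ (u, yxyyxxyxy, X$) ⊢ (s, xyyxxyxy, XX$) ⊢ (t, xyyxxyxy, XX$) ⊢ (p, yyxxyxy, X$) ⊢ (t, yxxyxy, $) ⊢ (p, xxyxy, X$) ⊢ (r, xyxy, XX$) ⊢ (u, yxy, XX$) ⊢ (s, xy, XXX$) ⊢ (t, xy, XXX$) ⊢ (p, y, XX$) ⊢ (t, ε, X$)
All input consumed in state t with stack X$.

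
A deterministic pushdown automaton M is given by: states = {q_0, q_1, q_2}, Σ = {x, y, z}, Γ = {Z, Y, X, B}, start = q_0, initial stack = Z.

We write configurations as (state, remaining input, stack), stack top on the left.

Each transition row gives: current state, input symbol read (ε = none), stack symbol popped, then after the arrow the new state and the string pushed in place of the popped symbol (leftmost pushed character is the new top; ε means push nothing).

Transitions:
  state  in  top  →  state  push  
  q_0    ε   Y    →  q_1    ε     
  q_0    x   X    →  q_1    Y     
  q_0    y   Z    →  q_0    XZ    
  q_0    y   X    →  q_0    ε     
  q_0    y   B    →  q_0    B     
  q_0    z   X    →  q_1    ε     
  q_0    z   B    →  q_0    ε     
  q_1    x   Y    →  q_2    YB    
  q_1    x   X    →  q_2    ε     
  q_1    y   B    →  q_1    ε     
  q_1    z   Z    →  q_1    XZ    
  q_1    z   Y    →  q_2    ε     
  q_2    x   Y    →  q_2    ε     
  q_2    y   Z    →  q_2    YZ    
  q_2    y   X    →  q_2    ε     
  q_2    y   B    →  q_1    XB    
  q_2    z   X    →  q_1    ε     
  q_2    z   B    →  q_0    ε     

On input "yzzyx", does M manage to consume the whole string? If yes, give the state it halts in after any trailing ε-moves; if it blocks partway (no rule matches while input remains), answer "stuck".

stuck

(q_0, yzzyx, Z) ⊢ (q_0, zzyx, XZ) ⊢ (q_1, zyx, Z) ⊢ (q_1, yx, XZ)
No transition for (q_1, y, top X); M blocks with input yx remaining.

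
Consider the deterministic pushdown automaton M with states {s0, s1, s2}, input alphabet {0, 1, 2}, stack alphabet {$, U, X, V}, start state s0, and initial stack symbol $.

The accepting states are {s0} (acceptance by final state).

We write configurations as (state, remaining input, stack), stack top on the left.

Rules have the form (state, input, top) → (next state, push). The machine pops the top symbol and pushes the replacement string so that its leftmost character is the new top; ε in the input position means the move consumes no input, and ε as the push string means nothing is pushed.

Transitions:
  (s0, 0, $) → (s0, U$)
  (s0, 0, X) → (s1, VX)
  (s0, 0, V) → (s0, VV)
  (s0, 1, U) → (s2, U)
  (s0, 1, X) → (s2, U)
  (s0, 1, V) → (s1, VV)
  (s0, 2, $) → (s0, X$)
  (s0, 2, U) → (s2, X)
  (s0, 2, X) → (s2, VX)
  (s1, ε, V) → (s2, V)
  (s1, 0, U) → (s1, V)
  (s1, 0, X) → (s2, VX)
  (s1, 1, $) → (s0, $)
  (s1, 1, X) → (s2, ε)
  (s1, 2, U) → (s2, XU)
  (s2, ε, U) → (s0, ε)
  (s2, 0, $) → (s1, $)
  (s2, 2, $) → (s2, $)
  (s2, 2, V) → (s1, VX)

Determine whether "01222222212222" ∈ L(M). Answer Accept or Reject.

(s0, 01222222212222, $) ⊢ (s0, 1222222212222, U$) ⊢ (s2, 222222212222, U$) ⊢ (s0, 222222212222, $) ⊢ (s0, 22222212222, X$) ⊢ (s2, 2222212222, VX$) ⊢ (s1, 222212222, VXX$) ⊢ (s2, 222212222, VXX$) ⊢ (s1, 22212222, VXXX$) ⊢ (s2, 22212222, VXXX$) ⊢ (s1, 2212222, VXXXX$) ⊢ (s2, 2212222, VXXXX$) ⊢ (s1, 212222, VXXXXX$) ⊢ (s2, 212222, VXXXXX$) ⊢ (s1, 12222, VXXXXXX$) ⊢ (s2, 12222, VXXXXXX$)
No transition applies at (s2, 12222, VXXXXXX$); input not fully consumed.

Reject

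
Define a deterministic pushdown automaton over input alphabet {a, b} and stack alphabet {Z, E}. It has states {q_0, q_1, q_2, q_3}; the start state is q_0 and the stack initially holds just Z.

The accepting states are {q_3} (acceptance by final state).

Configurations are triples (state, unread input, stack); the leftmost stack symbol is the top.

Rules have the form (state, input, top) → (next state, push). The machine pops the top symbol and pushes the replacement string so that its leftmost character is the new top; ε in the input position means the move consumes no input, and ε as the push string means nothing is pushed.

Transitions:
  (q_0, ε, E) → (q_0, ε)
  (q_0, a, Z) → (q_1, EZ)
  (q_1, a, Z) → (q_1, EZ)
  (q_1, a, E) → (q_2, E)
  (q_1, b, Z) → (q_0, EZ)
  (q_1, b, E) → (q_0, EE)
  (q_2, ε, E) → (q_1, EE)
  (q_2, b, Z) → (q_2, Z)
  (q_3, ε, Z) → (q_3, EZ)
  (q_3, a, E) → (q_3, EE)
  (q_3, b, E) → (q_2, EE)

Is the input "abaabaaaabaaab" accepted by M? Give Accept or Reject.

(q_0, abaabaaaabaaab, Z)
  read a, top Z: go to q_1, push EZ → (q_1, baabaaaabaaab, EZ)
  read b, top E: go to q_0, push EE → (q_0, aabaaaabaaab, EEZ)
  ε-move, top E: go to q_0, push ε → (q_0, aabaaaabaaab, EZ)
  ε-move, top E: go to q_0, push ε → (q_0, aabaaaabaaab, Z)
  read a, top Z: go to q_1, push EZ → (q_1, abaaaabaaab, EZ)
  read a, top E: go to q_2, push E → (q_2, baaaabaaab, EZ)
  ε-move, top E: go to q_1, push EE → (q_1, baaaabaaab, EEZ)
  read b, top E: go to q_0, push EE → (q_0, aaaabaaab, EEEZ)
  ε-move, top E: go to q_0, push ε → (q_0, aaaabaaab, EEZ)
  ε-move, top E: go to q_0, push ε → (q_0, aaaabaaab, EZ)
  ε-move, top E: go to q_0, push ε → (q_0, aaaabaaab, Z)
  read a, top Z: go to q_1, push EZ → (q_1, aaabaaab, EZ)
  read a, top E: go to q_2, push E → (q_2, aabaaab, EZ)
  ε-move, top E: go to q_1, push EE → (q_1, aabaaab, EEZ)
  read a, top E: go to q_2, push E → (q_2, abaaab, EEZ)
  ε-move, top E: go to q_1, push EE → (q_1, abaaab, EEEZ)
  read a, top E: go to q_2, push E → (q_2, baaab, EEEZ)
  ε-move, top E: go to q_1, push EE → (q_1, baaab, EEEEZ)
  read b, top E: go to q_0, push EE → (q_0, aaab, EEEEEZ)
  ε-move, top E: go to q_0, push ε → (q_0, aaab, EEEEZ)
  ε-move, top E: go to q_0, push ε → (q_0, aaab, EEEZ)
  ε-move, top E: go to q_0, push ε → (q_0, aaab, EEZ)
  ε-move, top E: go to q_0, push ε → (q_0, aaab, EZ)
  ε-move, top E: go to q_0, push ε → (q_0, aaab, Z)
  read a, top Z: go to q_1, push EZ → (q_1, aab, EZ)
  read a, top E: go to q_2, push E → (q_2, ab, EZ)
  ε-move, top E: go to q_1, push EE → (q_1, ab, EEZ)
  read a, top E: go to q_2, push E → (q_2, b, EEZ)
  ε-move, top E: go to q_1, push EE → (q_1, b, EEEZ)
  read b, top E: go to q_0, push EE → (q_0, ε, EEEEZ)
  ε-move, top E: go to q_0, push ε → (q_0, ε, EEEZ)
  ε-move, top E: go to q_0, push ε → (q_0, ε, EEZ)
  ε-move, top E: go to q_0, push ε → (q_0, ε, EZ)
  ε-move, top E: go to q_0, push ε → (q_0, ε, Z)
All input consumed; state q_0 ∉ F and no further ε-move applies.

Reject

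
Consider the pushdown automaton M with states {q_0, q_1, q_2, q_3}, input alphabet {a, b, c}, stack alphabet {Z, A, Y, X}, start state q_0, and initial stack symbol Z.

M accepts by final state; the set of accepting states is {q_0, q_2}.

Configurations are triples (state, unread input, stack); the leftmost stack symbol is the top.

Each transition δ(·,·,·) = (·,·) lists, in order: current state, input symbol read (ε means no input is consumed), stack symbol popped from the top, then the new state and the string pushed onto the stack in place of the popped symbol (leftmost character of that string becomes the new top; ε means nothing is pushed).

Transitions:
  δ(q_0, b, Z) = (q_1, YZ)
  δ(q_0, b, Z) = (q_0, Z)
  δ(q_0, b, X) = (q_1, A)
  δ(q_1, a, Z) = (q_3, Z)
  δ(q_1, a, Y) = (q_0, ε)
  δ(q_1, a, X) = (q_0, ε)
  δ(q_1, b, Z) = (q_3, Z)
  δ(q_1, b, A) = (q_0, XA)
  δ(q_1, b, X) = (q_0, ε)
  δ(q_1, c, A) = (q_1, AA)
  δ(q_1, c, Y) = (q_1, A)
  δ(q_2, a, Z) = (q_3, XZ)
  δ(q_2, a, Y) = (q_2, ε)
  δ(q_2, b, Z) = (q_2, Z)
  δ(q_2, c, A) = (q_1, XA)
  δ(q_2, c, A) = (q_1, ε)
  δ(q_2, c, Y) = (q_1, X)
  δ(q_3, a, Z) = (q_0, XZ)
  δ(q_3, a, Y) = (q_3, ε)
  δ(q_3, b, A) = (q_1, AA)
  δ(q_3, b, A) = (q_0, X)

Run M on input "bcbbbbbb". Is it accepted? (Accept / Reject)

No computation consumes all input and reaches a final state.

Reject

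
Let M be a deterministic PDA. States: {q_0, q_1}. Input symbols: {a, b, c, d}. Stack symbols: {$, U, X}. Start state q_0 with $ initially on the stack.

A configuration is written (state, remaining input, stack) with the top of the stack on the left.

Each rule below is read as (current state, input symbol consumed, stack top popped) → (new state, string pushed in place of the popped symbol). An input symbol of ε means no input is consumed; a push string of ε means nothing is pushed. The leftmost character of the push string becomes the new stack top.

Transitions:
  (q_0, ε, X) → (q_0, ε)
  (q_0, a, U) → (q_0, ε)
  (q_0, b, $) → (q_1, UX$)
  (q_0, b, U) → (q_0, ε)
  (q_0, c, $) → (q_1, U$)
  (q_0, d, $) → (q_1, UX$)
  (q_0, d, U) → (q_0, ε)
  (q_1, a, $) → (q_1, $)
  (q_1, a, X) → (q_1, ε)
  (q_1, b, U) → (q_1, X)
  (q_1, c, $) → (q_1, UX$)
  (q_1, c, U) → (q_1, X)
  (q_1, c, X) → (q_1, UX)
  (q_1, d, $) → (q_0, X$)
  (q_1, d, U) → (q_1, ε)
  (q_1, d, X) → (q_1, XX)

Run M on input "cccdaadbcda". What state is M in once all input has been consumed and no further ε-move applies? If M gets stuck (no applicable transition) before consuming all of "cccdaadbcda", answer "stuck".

(q_0, cccdaadbcda, $)
  read c, top $: go to q_1, push U$ → (q_1, ccdaadbcda, U$)
  read c, top U: go to q_1, push X → (q_1, cdaadbcda, X$)
  read c, top X: go to q_1, push UX → (q_1, daadbcda, UX$)
  read d, top U: go to q_1, push ε → (q_1, aadbcda, X$)
  read a, top X: go to q_1, push ε → (q_1, adbcda, $)
  read a, top $: go to q_1, push $ → (q_1, dbcda, $)
  read d, top $: go to q_0, push X$ → (q_0, bcda, X$)
  ε-move, top X: go to q_0, push ε → (q_0, bcda, $)
  read b, top $: go to q_1, push UX$ → (q_1, cda, UX$)
  read c, top U: go to q_1, push X → (q_1, da, XX$)
  read d, top X: go to q_1, push XX → (q_1, a, XXX$)
  read a, top X: go to q_1, push ε → (q_1, ε, XX$)
All input consumed; M is in state q_1.

q_1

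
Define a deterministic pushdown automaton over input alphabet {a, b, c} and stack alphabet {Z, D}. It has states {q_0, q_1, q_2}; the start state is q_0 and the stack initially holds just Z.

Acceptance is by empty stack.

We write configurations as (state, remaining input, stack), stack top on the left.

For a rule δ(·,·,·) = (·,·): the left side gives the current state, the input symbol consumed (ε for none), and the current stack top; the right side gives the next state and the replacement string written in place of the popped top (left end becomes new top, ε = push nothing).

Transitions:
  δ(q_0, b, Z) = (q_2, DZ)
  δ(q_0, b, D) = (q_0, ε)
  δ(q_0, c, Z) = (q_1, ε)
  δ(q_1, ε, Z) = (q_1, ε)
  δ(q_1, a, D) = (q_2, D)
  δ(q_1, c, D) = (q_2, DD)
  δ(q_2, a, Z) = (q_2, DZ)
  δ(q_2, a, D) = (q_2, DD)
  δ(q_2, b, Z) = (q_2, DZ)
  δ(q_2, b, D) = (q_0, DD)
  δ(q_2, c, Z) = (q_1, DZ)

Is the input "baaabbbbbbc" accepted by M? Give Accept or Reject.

Accept

(q_0, baaabbbbbbc, Z)
  read b, top Z: go to q_2, push DZ → (q_2, aaabbbbbbc, DZ)
  read a, top D: go to q_2, push DD → (q_2, aabbbbbbc, DDZ)
  read a, top D: go to q_2, push DD → (q_2, abbbbbbc, DDDZ)
  read a, top D: go to q_2, push DD → (q_2, bbbbbbc, DDDDZ)
  read b, top D: go to q_0, push DD → (q_0, bbbbbc, DDDDDZ)
  read b, top D: go to q_0, push ε → (q_0, bbbbc, DDDDZ)
  read b, top D: go to q_0, push ε → (q_0, bbbc, DDDZ)
  read b, top D: go to q_0, push ε → (q_0, bbc, DDZ)
  read b, top D: go to q_0, push ε → (q_0, bc, DZ)
  read b, top D: go to q_0, push ε → (q_0, c, Z)
  read c, top Z: go to q_1, push ε → (q_1, ε, ε)
All input consumed and the stack is empty.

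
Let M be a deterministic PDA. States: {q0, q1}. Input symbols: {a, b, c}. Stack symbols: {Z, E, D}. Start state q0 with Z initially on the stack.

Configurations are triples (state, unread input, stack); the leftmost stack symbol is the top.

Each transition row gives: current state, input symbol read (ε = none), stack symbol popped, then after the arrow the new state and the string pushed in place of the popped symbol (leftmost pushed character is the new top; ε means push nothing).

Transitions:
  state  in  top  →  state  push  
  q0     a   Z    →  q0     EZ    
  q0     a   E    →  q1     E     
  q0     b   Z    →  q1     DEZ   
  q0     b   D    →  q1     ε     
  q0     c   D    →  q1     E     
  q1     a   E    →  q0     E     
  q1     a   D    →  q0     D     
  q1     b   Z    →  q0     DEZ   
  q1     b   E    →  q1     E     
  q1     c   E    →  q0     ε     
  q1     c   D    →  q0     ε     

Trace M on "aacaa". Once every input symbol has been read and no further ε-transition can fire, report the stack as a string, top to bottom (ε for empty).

EZ

(q0, aacaa, Z)
  read a, top Z: go to q0, push EZ → (q0, acaa, EZ)
  read a, top E: go to q1, push E → (q1, caa, EZ)
  read c, top E: go to q0, push ε → (q0, aa, Z)
  read a, top Z: go to q0, push EZ → (q0, a, EZ)
  read a, top E: go to q1, push E → (q1, ε, EZ)
All input consumed in state q1 with stack EZ.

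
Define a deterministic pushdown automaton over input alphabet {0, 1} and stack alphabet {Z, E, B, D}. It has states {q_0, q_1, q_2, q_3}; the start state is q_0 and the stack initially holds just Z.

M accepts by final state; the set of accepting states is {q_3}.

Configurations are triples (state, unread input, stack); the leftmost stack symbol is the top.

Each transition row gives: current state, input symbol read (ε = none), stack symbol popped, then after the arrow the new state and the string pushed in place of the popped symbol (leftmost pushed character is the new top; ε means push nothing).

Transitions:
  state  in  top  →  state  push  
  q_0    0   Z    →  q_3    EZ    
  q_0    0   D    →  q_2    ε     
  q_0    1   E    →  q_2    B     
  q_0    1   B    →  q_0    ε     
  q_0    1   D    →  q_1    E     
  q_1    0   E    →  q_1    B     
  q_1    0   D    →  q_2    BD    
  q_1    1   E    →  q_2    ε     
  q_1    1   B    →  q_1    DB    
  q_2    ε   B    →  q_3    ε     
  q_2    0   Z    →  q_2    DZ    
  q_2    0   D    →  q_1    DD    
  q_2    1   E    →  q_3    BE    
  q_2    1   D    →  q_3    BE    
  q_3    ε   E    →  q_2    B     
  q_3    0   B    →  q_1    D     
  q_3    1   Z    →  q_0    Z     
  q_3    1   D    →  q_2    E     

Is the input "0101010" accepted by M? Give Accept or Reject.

Accept

(q_0, 0101010, Z)
  read 0, top Z: go to q_3, push EZ → (q_3, 101010, EZ)
  ε-move, top E: go to q_2, push B → (q_2, 101010, BZ)
  ε-move, top B: go to q_3, push ε → (q_3, 101010, Z)
  read 1, top Z: go to q_0, push Z → (q_0, 01010, Z)
  read 0, top Z: go to q_3, push EZ → (q_3, 1010, EZ)
  ε-move, top E: go to q_2, push B → (q_2, 1010, BZ)
  ε-move, top B: go to q_3, push ε → (q_3, 1010, Z)
  read 1, top Z: go to q_0, push Z → (q_0, 010, Z)
  read 0, top Z: go to q_3, push EZ → (q_3, 10, EZ)
  ε-move, top E: go to q_2, push B → (q_2, 10, BZ)
  ε-move, top B: go to q_3, push ε → (q_3, 10, Z)
  read 1, top Z: go to q_0, push Z → (q_0, 0, Z)
  read 0, top Z: go to q_3, push EZ → (q_3, ε, EZ)
All input consumed; state q_3 ∈ F.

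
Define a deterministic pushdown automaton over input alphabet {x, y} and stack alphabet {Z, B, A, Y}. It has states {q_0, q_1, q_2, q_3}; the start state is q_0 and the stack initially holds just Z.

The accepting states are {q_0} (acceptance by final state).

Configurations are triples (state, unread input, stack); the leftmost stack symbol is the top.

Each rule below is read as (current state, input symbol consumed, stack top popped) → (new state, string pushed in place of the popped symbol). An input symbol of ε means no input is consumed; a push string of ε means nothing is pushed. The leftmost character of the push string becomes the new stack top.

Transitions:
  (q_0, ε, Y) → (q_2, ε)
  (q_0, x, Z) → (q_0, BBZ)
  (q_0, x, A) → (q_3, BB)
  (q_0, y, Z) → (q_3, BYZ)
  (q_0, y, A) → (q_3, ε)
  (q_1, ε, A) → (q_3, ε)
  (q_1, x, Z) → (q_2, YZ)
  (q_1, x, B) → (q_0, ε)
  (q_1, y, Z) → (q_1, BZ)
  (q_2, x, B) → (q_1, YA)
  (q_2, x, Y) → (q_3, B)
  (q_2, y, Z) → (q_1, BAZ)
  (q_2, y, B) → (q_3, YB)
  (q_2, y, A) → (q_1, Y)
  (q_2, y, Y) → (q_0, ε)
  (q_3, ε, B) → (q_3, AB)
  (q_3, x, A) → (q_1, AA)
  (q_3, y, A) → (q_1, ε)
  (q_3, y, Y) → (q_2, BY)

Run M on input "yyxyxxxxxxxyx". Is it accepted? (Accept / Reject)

(q_0, yyxyxxxxxxxyx, Z)
  read y, top Z: go to q_3, push BYZ → (q_3, yxyxxxxxxxyx, BYZ)
  ε-move, top B: go to q_3, push AB → (q_3, yxyxxxxxxxyx, ABYZ)
  read y, top A: go to q_1, push ε → (q_1, xyxxxxxxxyx, BYZ)
  read x, top B: go to q_0, push ε → (q_0, yxxxxxxxyx, YZ)
  ε-move, top Y: go to q_2, push ε → (q_2, yxxxxxxxyx, Z)
  read y, top Z: go to q_1, push BAZ → (q_1, xxxxxxxyx, BAZ)
  read x, top B: go to q_0, push ε → (q_0, xxxxxxyx, AZ)
  read x, top A: go to q_3, push BB → (q_3, xxxxxyx, BBZ)
  ε-move, top B: go to q_3, push AB → (q_3, xxxxxyx, ABBZ)
  read x, top A: go to q_1, push AA → (q_1, xxxxyx, AABBZ)
  ε-move, top A: go to q_3, push ε → (q_3, xxxxyx, ABBZ)
  read x, top A: go to q_1, push AA → (q_1, xxxyx, AABBZ)
  ε-move, top A: go to q_3, push ε → (q_3, xxxyx, ABBZ)
  read x, top A: go to q_1, push AA → (q_1, xxyx, AABBZ)
  ε-move, top A: go to q_3, push ε → (q_3, xxyx, ABBZ)
  read x, top A: go to q_1, push AA → (q_1, xyx, AABBZ)
  ε-move, top A: go to q_3, push ε → (q_3, xyx, ABBZ)
  read x, top A: go to q_1, push AA → (q_1, yx, AABBZ)
  ε-move, top A: go to q_3, push ε → (q_3, yx, ABBZ)
  read y, top A: go to q_1, push ε → (q_1, x, BBZ)
  read x, top B: go to q_0, push ε → (q_0, ε, BZ)
All input consumed; state q_0 ∈ F.

Accept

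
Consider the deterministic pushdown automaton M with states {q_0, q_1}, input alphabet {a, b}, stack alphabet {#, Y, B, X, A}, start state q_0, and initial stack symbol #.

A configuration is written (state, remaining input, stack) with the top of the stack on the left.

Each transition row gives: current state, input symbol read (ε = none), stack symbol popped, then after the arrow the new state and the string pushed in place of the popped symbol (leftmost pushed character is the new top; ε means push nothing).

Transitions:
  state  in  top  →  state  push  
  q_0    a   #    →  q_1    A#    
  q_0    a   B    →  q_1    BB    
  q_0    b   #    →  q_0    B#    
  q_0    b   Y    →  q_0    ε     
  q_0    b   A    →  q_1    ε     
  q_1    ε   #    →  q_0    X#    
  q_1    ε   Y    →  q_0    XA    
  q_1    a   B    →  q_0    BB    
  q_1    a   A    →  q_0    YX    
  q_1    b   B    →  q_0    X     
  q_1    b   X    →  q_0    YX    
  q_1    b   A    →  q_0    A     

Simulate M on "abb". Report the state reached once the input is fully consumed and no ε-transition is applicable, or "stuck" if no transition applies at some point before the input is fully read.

q_0

(q_0, abb, #) ⊢ (q_1, bb, A#) ⊢ (q_0, b, A#) ⊢ (q_1, ε, #) ⊢ (q_0, ε, X#)
All input consumed; M is in state q_0.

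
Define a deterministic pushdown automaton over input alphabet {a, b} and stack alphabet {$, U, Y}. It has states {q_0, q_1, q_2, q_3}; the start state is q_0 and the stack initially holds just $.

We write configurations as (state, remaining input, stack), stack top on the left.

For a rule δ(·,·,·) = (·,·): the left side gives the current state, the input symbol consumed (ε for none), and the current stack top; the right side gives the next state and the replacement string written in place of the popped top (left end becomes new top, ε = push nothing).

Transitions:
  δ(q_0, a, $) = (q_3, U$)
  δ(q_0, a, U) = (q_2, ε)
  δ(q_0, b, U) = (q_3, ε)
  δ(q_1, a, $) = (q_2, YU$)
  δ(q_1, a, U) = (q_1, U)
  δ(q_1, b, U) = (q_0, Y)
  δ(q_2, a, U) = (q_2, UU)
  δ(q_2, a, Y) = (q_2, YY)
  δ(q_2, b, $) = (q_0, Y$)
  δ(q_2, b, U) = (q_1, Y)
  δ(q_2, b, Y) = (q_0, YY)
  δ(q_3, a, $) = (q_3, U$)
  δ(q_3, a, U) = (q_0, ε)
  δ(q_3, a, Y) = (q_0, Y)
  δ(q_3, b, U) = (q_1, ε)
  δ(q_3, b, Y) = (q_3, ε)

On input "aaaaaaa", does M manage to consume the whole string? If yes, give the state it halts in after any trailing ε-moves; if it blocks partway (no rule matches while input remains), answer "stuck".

(q_0, aaaaaaa, $) ⊢ (q_3, aaaaaa, U$) ⊢ (q_0, aaaaa, $) ⊢ (q_3, aaaa, U$) ⊢ (q_0, aaa, $) ⊢ (q_3, aa, U$) ⊢ (q_0, a, $) ⊢ (q_3, ε, U$)
All input consumed; M is in state q_3.

q_3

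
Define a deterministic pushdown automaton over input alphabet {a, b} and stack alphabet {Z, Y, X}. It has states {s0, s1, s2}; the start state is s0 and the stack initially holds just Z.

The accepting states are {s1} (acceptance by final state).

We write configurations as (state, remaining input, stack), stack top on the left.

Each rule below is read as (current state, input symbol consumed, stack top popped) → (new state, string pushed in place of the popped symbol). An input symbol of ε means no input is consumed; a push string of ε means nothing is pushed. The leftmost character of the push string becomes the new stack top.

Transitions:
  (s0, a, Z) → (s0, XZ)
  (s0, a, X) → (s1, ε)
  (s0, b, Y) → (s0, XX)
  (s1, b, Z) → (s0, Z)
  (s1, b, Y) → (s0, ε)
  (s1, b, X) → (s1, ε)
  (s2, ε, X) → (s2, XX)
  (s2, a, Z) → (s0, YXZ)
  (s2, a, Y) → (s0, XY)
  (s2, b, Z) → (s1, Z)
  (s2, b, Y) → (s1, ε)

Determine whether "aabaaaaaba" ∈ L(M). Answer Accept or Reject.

Reject

(s0, aabaaaaaba, Z) ⊢ (s0, abaaaaaba, XZ) ⊢ (s1, baaaaaba, Z) ⊢ (s0, aaaaaba, Z) ⊢ (s0, aaaaba, XZ) ⊢ (s1, aaaba, Z)
No transition applies at (s1, aaaba, Z); input not fully consumed.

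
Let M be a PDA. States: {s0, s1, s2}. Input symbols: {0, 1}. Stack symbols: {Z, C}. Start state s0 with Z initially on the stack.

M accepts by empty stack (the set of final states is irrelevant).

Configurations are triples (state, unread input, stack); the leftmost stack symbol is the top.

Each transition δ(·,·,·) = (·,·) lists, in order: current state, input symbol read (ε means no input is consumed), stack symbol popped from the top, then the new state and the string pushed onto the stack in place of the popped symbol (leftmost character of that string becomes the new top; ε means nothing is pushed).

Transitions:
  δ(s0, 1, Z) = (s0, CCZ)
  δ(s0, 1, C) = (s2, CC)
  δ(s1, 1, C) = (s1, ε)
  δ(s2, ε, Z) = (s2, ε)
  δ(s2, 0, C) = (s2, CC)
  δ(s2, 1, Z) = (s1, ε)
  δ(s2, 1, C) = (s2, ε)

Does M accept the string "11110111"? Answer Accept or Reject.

One accepting computation: (s0, 11110111, Z) ⊢ (s0, 1110111, CCZ) ⊢ (s2, 110111, CCCZ) ⊢ (s2, 10111, CCZ) ⊢ (s2, 0111, CZ) ⊢ (s2, 111, CCZ) ⊢ (s2, 11, CZ) ⊢ (s2, 1, Z) ⊢ (s1, ε, ε)
All input consumed and the stack is empty.

Accept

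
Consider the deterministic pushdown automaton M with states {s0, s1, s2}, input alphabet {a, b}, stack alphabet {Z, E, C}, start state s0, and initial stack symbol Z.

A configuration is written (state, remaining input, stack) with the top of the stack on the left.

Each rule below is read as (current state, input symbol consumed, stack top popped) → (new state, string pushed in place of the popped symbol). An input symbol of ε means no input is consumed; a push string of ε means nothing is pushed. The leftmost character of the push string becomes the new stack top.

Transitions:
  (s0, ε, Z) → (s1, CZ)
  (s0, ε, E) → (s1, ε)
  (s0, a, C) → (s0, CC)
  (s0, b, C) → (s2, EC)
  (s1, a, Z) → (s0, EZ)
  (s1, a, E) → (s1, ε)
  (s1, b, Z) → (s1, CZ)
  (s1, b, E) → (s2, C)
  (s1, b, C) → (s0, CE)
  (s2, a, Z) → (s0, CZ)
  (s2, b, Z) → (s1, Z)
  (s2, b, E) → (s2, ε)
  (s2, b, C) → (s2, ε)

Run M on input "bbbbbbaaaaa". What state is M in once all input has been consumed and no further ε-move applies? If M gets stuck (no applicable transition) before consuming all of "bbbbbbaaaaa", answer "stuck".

(s0, bbbbbbaaaaa, Z)
  ε-move, top Z: go to s1, push CZ → (s1, bbbbbbaaaaa, CZ)
  read b, top C: go to s0, push CE → (s0, bbbbbaaaaa, CEZ)
  read b, top C: go to s2, push EC → (s2, bbbbaaaaa, ECEZ)
  read b, top E: go to s2, push ε → (s2, bbbaaaaa, CEZ)
  read b, top C: go to s2, push ε → (s2, bbaaaaa, EZ)
  read b, top E: go to s2, push ε → (s2, baaaaa, Z)
  read b, top Z: go to s1, push Z → (s1, aaaaa, Z)
  read a, top Z: go to s0, push EZ → (s0, aaaa, EZ)
  ε-move, top E: go to s1, push ε → (s1, aaaa, Z)
  read a, top Z: go to s0, push EZ → (s0, aaa, EZ)
  ε-move, top E: go to s1, push ε → (s1, aaa, Z)
  read a, top Z: go to s0, push EZ → (s0, aa, EZ)
  ε-move, top E: go to s1, push ε → (s1, aa, Z)
  read a, top Z: go to s0, push EZ → (s0, a, EZ)
  ε-move, top E: go to s1, push ε → (s1, a, Z)
  read a, top Z: go to s0, push EZ → (s0, ε, EZ)
  ε-move, top E: go to s1, push ε → (s1, ε, Z)
All input consumed; M is in state s1.

s1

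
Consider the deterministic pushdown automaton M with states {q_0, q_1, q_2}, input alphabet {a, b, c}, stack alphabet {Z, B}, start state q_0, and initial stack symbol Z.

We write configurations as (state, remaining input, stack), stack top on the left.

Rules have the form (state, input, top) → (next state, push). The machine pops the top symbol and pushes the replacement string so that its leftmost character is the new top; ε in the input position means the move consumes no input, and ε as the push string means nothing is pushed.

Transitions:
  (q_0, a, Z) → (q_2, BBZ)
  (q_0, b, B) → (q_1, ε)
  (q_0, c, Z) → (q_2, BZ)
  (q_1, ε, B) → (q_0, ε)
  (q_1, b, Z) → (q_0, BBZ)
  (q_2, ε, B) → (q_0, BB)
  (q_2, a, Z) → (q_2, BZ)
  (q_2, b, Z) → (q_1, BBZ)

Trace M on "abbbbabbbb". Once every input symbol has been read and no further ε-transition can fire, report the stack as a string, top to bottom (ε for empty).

Z

(q_0, abbbbabbbb, Z)
  read a, top Z: go to q_2, push BBZ → (q_2, bbbbabbbb, BBZ)
  ε-move, top B: go to q_0, push BB → (q_0, bbbbabbbb, BBBZ)
  read b, top B: go to q_1, push ε → (q_1, bbbabbbb, BBZ)
  ε-move, top B: go to q_0, push ε → (q_0, bbbabbbb, BZ)
  read b, top B: go to q_1, push ε → (q_1, bbabbbb, Z)
  read b, top Z: go to q_0, push BBZ → (q_0, babbbb, BBZ)
  read b, top B: go to q_1, push ε → (q_1, abbbb, BZ)
  ε-move, top B: go to q_0, push ε → (q_0, abbbb, Z)
  read a, top Z: go to q_2, push BBZ → (q_2, bbbb, BBZ)
  ε-move, top B: go to q_0, push BB → (q_0, bbbb, BBBZ)
  read b, top B: go to q_1, push ε → (q_1, bbb, BBZ)
  ε-move, top B: go to q_0, push ε → (q_0, bbb, BZ)
  read b, top B: go to q_1, push ε → (q_1, bb, Z)
  read b, top Z: go to q_0, push BBZ → (q_0, b, BBZ)
  read b, top B: go to q_1, push ε → (q_1, ε, BZ)
  ε-move, top B: go to q_0, push ε → (q_0, ε, Z)
All input consumed in state q_0 with stack Z.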